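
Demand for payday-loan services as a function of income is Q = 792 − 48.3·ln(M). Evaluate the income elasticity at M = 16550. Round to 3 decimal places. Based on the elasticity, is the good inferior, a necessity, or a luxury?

At M = 16550: Q = 322.807.
dQ/dM = -48.3/M = -0.00291843 at this income.
η = (dQ/dM)·(M/Q) = -0.00291843 × (16550/322.807) = -0.150.
Since η < 0, the good is an inferior good.

-0.150 (inferior good)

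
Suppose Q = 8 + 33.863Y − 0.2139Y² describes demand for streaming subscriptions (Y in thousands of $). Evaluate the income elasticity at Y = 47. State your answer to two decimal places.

At Y = 47: Q = 1127.0559.
dQ/dY = 33.863 − 0.4278Y = 13.75640.
η = (dQ/dY)·(Y/Q) = 13.75640 × (47/1127.0559) = 0.57.

0.57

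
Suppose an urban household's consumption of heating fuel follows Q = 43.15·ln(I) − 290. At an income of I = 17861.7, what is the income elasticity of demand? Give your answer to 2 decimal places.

0.33

At I = 17861.7: Q = 132.456.
dQ/dI = 43.15/I = 0.00241578 at this income.
η = (dQ/dI)·(I/Q) = 0.00241578 × (17861.7/132.456) = 0.33.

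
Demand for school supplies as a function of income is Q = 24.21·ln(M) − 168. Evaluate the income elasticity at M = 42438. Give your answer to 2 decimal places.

At M = 42438: Q = 89.977.
dQ/dM = 24.21/M = 0.000570479 at this income.
η = (dQ/dM)·(M/Q) = 0.000570479 × (42438/89.977) = 0.27.

0.27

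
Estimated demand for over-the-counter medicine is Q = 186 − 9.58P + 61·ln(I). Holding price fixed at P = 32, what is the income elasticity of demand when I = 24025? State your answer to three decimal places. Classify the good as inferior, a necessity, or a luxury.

0.123 (necessity)

At P = 32, I = 24025: Q = 494.738.
Holding P constant, ∂Q/∂I = 61/I = 0.00253902.
η_I = (∂Q/∂I)·(I/Q) = 0.00253902 × (24025/494.738) = 0.123.
Since 0 < η < 1, this is a necessity.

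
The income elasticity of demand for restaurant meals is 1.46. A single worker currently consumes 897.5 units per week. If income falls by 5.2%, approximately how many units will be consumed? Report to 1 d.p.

%ΔQ ≈ η × %ΔI = 1.46 × (-5.2%) = -7.592%.
New Q ≈ 897.5 × (1 − 0.07592) = 829.4.

829.4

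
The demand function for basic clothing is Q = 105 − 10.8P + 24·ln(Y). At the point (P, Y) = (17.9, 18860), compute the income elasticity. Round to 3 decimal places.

At P = 17.9, Y = 18860: Q = 147.955.
Holding P constant, ∂Q/∂Y = 24/Y = 0.00127253.
η_Y = (∂Q/∂Y)·(Y/Q) = 0.00127253 × (18860/147.955) = 0.162.

0.162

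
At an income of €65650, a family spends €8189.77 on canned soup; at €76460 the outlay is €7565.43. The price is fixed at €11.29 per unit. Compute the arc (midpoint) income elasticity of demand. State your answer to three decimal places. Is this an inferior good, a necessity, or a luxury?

With a constant price, Q₁ = 8189.77/11.29 = 725.400 and Q₂ = 7565.43/11.29 = 670.100 (equivalently, work directly with expenditure since P cancels).
Midpoint %ΔQ = (7565.43 − 8189.77)/7877.60 = -0.07926; midpoint %ΔI = (76460 − 65650)/71055 = 0.15214.
η = -0.07926 / 0.15214 = -0.521.
η < 0 ⇒ inferior good.

-0.521 (inferior good)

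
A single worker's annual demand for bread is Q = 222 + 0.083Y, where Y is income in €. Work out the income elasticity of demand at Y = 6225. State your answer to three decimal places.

At Y = 6225: Q = 738.675.
dQ/dY = 0.083.
η = (dQ/dY)·(Y/Q) = 0.083 × (6225/738.675) = 0.699.

0.699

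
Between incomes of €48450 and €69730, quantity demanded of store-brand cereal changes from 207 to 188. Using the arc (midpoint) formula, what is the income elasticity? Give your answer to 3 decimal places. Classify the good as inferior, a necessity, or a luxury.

ΔQ = 188 − 207 = -19; midpoint Q̄ = (207 + 188)/2 = 197.5.
ΔI = 69730 − 48450 = 21280; midpoint Ī = (48450 + 69730)/2 = 59090.
η = (ΔQ/Q̄) ÷ (ΔI/Ī) = (-19/197.5) ÷ (21280/59090) = -0.267.
η < 0 ⇒ inferior good.

-0.267 (inferior good)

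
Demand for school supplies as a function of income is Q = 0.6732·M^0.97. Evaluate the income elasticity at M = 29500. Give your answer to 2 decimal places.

0.97

For Q = A·M^β the income elasticity is constant and equal to β.
Here β = 0.97, so η = 0.97.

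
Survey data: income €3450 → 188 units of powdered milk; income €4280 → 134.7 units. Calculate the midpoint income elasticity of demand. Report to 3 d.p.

ΔQ = 134.7 − 188 = -53.3; midpoint Q̄ = (188 + 134.7)/2 = 161.35.
ΔI = 4280 − 3450 = 830; midpoint Ī = (3450 + 4280)/2 = 3865.
η = (ΔQ/Q̄) ÷ (ΔI/Ī) = (-53.3/161.35) ÷ (830/3865) = -1.538.

-1.538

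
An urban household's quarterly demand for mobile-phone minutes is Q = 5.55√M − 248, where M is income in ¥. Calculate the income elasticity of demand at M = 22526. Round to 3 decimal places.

At M = 22526: Q = 584.981.
dQ/dM = 5.55/(2√M) = 0.0184893 at this income.
η = (dQ/dM)·(M/Q) = 0.0184893 × (22526/584.981) = 0.712.

0.712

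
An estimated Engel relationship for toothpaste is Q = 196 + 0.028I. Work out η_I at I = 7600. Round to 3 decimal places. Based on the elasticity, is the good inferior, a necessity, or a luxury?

0.521 (necessity)

At I = 7600: Q = 408.800.
dQ/dI = 0.028.
η = (dQ/dI)·(I/Q) = 0.028 × (7600/408.800) = 0.521.
Since 0 < η < 1, the good is a necessity.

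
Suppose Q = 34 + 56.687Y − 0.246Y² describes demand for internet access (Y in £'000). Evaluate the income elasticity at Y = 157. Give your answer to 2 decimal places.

At Y = 157: Q = 2870.2050.
dQ/dY = 56.687 − 0.492Y = -20.55700.
η = (dQ/dY)·(Y/Q) = -20.55700 × (157/2870.2050) = -1.12.

-1.12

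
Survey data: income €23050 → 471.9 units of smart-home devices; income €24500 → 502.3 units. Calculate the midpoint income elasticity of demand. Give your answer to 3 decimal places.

ΔQ = 502.3 − 471.9 = 30.4; midpoint Q̄ = (471.9 + 502.3)/2 = 487.1.
ΔI = 24500 − 23050 = 1450; midpoint Ī = (23050 + 24500)/2 = 23775.
η = (ΔQ/Q̄) ÷ (ΔI/Ī) = (30.4/487.1) ÷ (1450/23775) = 1.023.

1.023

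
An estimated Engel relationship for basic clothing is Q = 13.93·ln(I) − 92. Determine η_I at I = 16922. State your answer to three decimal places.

0.319

At I = 16922: Q = 43.628.
dQ/dI = 13.93/I = 0.000823189 at this income.
η = (dQ/dI)·(I/Q) = 0.000823189 × (16922/43.628) = 0.319.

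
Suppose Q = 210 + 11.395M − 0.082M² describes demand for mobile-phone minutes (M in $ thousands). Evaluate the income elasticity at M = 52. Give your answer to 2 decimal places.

0.26

At M = 52: Q = 580.8120.
dQ/dM = 11.395 − 0.164M = 2.86700.
η = (dQ/dM)·(M/Q) = 2.86700 × (52/580.8120) = 0.26.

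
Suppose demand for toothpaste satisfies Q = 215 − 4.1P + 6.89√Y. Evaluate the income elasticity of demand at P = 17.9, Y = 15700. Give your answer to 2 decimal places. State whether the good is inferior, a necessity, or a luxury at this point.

0.43 (necessity)

At P = 17.9, Y = 15700: Q = 1004.925.
Holding P constant, ∂Q/∂Y = 6.89/(2√Y) = 0.0274941.
η_Y = (∂Q/∂Y)·(Y/Q) = 0.0274941 × (15700/1004.925) = 0.43.
Since 0 < η < 1, this is a necessity.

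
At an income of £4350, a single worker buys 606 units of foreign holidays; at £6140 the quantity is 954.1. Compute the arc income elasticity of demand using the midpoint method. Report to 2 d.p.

ΔQ = 954.1 − 606 = 348.1; midpoint Q̄ = (606 + 954.1)/2 = 780.05.
ΔI = 6140 − 4350 = 1790; midpoint Ī = (4350 + 6140)/2 = 5245.
η = (ΔQ/Q̄) ÷ (ΔI/Ī) = (348.1/780.05) ÷ (1790/5245) = 1.31.

1.31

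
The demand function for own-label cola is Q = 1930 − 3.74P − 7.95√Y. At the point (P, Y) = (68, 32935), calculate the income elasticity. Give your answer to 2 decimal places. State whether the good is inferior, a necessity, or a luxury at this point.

At P = 68, Y = 32935: Q = 232.914.
Holding P constant, ∂Q/∂Y = -7.95/(2√Y) = -0.0219032.
η_Y = (∂Q/∂Y)·(Y/Q) = -0.0219032 × (32935/232.914) = -3.10.
Since η < 0, this is an inferior good.

-3.10 (inferior good)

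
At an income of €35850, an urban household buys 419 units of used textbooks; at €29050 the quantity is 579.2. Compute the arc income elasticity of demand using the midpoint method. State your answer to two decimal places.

ΔQ = 579.2 − 419 = 160.2; midpoint Q̄ = (419 + 579.2)/2 = 499.1.
ΔI = 29050 − 35850 = -6800; midpoint Ī = (35850 + 29050)/2 = 32450.
η = (ΔQ/Q̄) ÷ (ΔI/Ī) = (160.2/499.1) ÷ (-6800/32450) = -1.53.

-1.53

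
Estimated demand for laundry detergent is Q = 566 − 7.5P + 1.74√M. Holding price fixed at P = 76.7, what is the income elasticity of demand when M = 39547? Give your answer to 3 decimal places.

At P = 76.7, M = 39547: Q = 336.774.
Holding P constant, ∂Q/∂M = 1.74/(2√M) = 0.00437484.
η_M = (∂Q/∂M)·(M/Q) = 0.00437484 × (39547/336.774) = 0.514.

0.514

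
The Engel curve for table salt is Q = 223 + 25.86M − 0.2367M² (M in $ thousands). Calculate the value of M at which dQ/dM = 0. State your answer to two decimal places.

dQ/dM = 25.86 − 0.4734M.
The good is inferior where dQ/dM < 0. Setting dQ/dM = 0 gives M = 25.86 / 0.4734 = 54.63.

54.63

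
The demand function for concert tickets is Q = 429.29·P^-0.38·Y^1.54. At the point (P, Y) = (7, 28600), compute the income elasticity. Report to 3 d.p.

For a multiplicative demand Q = A·P^α·Y^β, the income elasticity is β everywhere.
Here β = 1.54, so η = 1.540.

1.540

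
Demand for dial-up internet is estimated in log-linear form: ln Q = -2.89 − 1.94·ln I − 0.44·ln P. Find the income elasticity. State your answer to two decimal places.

In a log-linear demand, the coefficient on ln I is the income elasticity.
So η = -1.94.

-1.94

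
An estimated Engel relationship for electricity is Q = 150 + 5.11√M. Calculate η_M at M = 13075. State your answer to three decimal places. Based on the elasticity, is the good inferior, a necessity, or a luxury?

At M = 13075: Q = 734.308.
dQ/dM = 5.11/(2√M) = 0.0223445 at this income.
η = (dQ/dM)·(M/Q) = 0.0223445 × (13075/734.308) = 0.398.
Since 0 < η < 1, the good is a necessity.

0.398 (necessity)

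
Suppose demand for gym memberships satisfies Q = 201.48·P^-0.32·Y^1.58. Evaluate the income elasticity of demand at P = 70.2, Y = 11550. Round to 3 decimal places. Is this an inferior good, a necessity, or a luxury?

1.580 (luxury)

For a multiplicative demand Q = A·P^α·Y^β, the income elasticity is β everywhere.
Here β = 1.58, so η = 1.580.
Since η > 1, this is a luxury.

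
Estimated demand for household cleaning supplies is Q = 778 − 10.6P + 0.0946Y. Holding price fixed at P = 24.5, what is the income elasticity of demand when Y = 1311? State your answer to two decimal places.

At P = 24.5, Y = 1311: Q = 642.321.
Holding P constant, ∂Q/∂Y = 0.0946.
η_Y = (∂Q/∂Y)·(Y/Q) = 0.0946 × (1311/642.321) = 0.19.

0.19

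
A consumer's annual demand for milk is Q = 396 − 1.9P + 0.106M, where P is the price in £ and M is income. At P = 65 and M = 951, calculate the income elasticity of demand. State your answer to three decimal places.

0.270

At P = 65, M = 951: Q = 373.306.
Holding P constant, ∂Q/∂M = 0.106.
η_M = (∂Q/∂M)·(M/Q) = 0.106 × (951/373.306) = 0.270.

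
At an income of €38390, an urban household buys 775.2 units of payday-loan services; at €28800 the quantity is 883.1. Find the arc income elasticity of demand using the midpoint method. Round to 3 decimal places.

ΔQ = 883.1 − 775.2 = 107.9; midpoint Q̄ = (775.2 + 883.1)/2 = 829.15.
ΔI = 28800 − 38390 = -9590; midpoint Ī = (38390 + 28800)/2 = 33595.
η = (ΔQ/Q̄) ÷ (ΔI/Ī) = (107.9/829.15) ÷ (-9590/33595) = -0.456.

-0.456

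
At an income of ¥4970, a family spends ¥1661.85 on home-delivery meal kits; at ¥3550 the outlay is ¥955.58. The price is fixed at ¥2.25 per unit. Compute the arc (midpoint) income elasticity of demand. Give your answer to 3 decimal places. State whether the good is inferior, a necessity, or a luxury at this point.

With a constant price, Q₁ = 1661.85/2.25 = 738.600 and Q₂ = 955.58/2.25 = 424.702 (equivalently, work directly with expenditure since P cancels).
Midpoint %ΔQ = (955.58 − 1661.85)/1308.71 = -0.53967; midpoint %ΔI = (3550 − 4970)/4260 = -0.33333.
η = -0.53967 / -0.33333 = 1.619.
η > 1 ⇒ luxury.

1.619 (luxury)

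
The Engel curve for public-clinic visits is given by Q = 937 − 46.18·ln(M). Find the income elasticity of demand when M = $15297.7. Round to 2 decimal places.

-0.09

At M = 15297.7: Q = 492.035.
dQ/dM = -46.18/M = -0.00301875 at this income.
η = (dQ/dM)·(M/Q) = -0.00301875 × (15297.7/492.035) = -0.09.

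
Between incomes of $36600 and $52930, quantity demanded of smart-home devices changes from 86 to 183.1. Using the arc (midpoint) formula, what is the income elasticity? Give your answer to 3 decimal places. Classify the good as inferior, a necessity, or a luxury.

1.978 (luxury)

ΔQ = 183.1 − 86 = 97.1; midpoint Q̄ = (86 + 183.1)/2 = 134.55.
ΔI = 52930 − 36600 = 16330; midpoint Ī = (36600 + 52930)/2 = 44765.
η = (ΔQ/Q̄) ÷ (ΔI/Ī) = (97.1/134.55) ÷ (16330/44765) = 1.978.
η > 1 ⇒ luxury.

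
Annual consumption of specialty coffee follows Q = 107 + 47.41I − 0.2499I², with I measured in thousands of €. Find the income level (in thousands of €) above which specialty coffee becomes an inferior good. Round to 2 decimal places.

dQ/dI = 47.41 − 0.4998I.
The good is inferior where dQ/dI < 0. Setting dQ/dI = 0 gives I = 47.41 / 0.4998 = 94.86.

94.86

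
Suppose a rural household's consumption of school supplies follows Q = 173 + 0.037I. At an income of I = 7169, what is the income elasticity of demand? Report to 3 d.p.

At I = 7169: Q = 438.253.
dQ/dI = 0.037.
η = (dQ/dI)·(I/Q) = 0.037 × (7169/438.253) = 0.605.

0.605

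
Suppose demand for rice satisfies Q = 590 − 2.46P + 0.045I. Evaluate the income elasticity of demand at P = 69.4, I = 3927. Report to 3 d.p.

At P = 69.4, I = 3927: Q = 595.991.
Holding P constant, ∂Q/∂I = 0.045.
η_I = (∂Q/∂I)·(I/Q) = 0.045 × (3927/595.991) = 0.297.

0.297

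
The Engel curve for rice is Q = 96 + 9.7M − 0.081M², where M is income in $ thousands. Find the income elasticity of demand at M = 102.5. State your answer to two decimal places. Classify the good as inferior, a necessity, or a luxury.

At M = 102.5: Q = 239.2438.
dQ/dM = 9.7 − 0.162M = -6.90500.
η = (dQ/dM)·(M/Q) = -6.90500 × (102.5/239.2438) = -2.96.
η < 0 ⇒ inferior good.

-2.96 (inferior good)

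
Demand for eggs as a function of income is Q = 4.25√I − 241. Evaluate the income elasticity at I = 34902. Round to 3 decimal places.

At I = 34902: Q = 552.988.
dQ/dI = 4.25/(2√I) = 0.0113745 at this income.
η = (dQ/dI)·(I/Q) = 0.0113745 × (34902/552.988) = 0.718.

0.718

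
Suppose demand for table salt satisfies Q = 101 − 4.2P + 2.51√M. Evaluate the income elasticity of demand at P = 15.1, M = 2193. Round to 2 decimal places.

0.38

At P = 15.1, M = 2193: Q = 155.122.
Holding P constant, ∂Q/∂M = 2.51/(2√M) = 0.0267994.
η_M = (∂Q/∂M)·(M/Q) = 0.0267994 × (2193/155.122) = 0.38.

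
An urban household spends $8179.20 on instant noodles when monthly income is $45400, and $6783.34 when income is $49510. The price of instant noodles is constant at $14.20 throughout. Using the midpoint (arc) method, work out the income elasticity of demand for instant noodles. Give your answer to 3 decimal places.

-2.154

With a constant price, Q₁ = 8179.20/14.20 = 576.000 and Q₂ = 6783.34/14.20 = 477.700 (equivalently, work directly with expenditure since P cancels).
Midpoint %ΔQ = (6783.34 − 8179.20)/7481.27 = -0.18658; midpoint %ΔI = (49510 − 45400)/47455 = 0.08661.
η = -0.18658 / 0.08661 = -2.154.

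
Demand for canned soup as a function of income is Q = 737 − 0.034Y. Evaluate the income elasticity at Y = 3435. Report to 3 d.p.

-0.188

At Y = 3435: Q = 620.210.
dQ/dY = −0.034.
η = (dQ/dY)·(Y/Q) = -0.034 × (3435/620.210) = -0.188.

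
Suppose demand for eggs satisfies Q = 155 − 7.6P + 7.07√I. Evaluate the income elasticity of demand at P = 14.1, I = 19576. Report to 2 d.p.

At P = 14.1, I = 19576: Q = 1037.034.
Holding P constant, ∂Q/∂I = 7.07/(2√I) = 0.0252655.
η_I = (∂Q/∂I)·(I/Q) = 0.0252655 × (19576/1037.034) = 0.48.

0.48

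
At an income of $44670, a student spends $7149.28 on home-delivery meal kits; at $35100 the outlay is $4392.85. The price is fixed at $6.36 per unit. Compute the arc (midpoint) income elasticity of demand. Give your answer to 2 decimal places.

1.99

With a constant price, Q₁ = 7149.28/6.36 = 1124.101 and Q₂ = 4392.85/6.36 = 690.700 (equivalently, work directly with expenditure since P cancels).
Midpoint %ΔQ = (4392.85 − 7149.28)/5771.07 = -0.47763; midpoint %ΔI = (35100 − 44670)/39885 = -0.23994.
η = -0.47763 / -0.23994 = 1.99.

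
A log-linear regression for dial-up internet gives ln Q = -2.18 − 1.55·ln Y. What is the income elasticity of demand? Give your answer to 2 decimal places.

In a log-linear demand, the coefficient on ln Y is the income elasticity.
So η = -1.55.

-1.55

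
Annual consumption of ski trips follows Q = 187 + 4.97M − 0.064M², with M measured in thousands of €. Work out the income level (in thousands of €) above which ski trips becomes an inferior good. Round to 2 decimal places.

dQ/dM = 4.97 − 0.128M.
The good is inferior where dQ/dM < 0. Setting dQ/dM = 0 gives M = 4.97 / 0.128 = 38.83.

38.83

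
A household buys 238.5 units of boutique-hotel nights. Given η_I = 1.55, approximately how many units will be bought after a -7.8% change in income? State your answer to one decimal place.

%ΔQ ≈ η × %ΔI = 1.55 × (-7.8%) = -12.09%.
New Q ≈ 238.5 × (1 − 0.1209) = 209.7.

209.7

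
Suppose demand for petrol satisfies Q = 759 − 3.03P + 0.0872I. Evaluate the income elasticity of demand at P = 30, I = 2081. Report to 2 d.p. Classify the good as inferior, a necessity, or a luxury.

At P = 30, I = 2081: Q = 849.563.
Holding P constant, ∂Q/∂I = 0.0872.
η_I = (∂Q/∂I)·(I/Q) = 0.0872 × (2081/849.563) = 0.21.
Since 0 < η < 1, this is a necessity.

0.21 (necessity)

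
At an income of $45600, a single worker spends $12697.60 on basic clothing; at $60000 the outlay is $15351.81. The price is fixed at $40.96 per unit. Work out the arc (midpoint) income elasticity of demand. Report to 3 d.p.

With a constant price, Q₁ = 12697.60/40.96 = 310.000 and Q₂ = 15351.81/40.96 = 374.800 (equivalently, work directly with expenditure since P cancels).
Midpoint %ΔQ = (15351.81 − 12697.60)/14024.71 = 0.18925; midpoint %ΔI = (60000 − 45600)/52800 = 0.27273.
η = 0.18925 / 0.27273 = 0.694.

0.694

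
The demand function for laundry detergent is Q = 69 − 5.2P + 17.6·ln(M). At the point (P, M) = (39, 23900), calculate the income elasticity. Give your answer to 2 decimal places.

At P = 39, M = 23900: Q = 43.637.
Holding P constant, ∂Q/∂M = 17.6/M = 0.000736402.
η_M = (∂Q/∂M)·(M/Q) = 0.000736402 × (23900/43.637) = 0.40.

0.40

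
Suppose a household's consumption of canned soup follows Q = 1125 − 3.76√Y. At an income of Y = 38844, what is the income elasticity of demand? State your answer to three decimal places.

-0.965

At Y = 38844: Q = 383.946.
dQ/dY = -3.76/(2√Y) = -0.00953885 at this income.
η = (dQ/dY)·(Y/Q) = -0.00953885 × (38844/383.946) = -0.965.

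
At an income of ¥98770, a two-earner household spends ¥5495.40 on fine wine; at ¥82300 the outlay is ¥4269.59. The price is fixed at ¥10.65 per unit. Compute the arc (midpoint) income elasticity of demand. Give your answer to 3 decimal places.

1.380

With a constant price, Q₁ = 5495.40/10.65 = 516.000 and Q₂ = 4269.59/10.65 = 400.900 (equivalently, work directly with expenditure since P cancels).
Midpoint %ΔQ = (4269.59 − 5495.40)/4882.50 = -0.25106; midpoint %ΔI = (82300 − 98770)/90535 = -0.18192.
η = -0.25106 / -0.18192 = 1.380.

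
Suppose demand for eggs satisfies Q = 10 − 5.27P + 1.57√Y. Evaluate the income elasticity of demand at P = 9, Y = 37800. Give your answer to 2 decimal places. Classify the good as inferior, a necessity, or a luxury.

At P = 9, Y = 37800: Q = 267.813.
Holding P constant, ∂Q/∂Y = 1.57/(2√Y) = 0.0040376.
η_Y = (∂Q/∂Y)·(Y/Q) = 0.0040376 × (37800/267.813) = 0.57.
Since 0 < η < 1, this is a necessity.

0.57 (necessity)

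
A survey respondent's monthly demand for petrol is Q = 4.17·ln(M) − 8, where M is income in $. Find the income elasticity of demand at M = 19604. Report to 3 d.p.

At M = 19604: Q = 33.214.
dQ/dM = 4.17/M = 0.000212712 at this income.
η = (dQ/dM)·(M/Q) = 0.000212712 × (19604/33.214) = 0.126.

0.126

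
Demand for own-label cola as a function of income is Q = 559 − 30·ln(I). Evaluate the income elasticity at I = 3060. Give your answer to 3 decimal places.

At I = 3060: Q = 318.215.
dQ/dI = -30/I = -0.00980392 at this income.
η = (dQ/dI)·(I/Q) = -0.00980392 × (3060/318.215) = -0.094.

-0.094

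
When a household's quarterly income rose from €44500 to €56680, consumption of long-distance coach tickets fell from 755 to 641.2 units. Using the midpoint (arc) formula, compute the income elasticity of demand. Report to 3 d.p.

-0.677

ΔQ = 641.2 − 755 = -113.8; midpoint Q̄ = (755 + 641.2)/2 = 698.1.
ΔI = 56680 − 44500 = 12180; midpoint Ī = (44500 + 56680)/2 = 50590.
η = (ΔQ/Q̄) ÷ (ΔI/Ī) = (-113.8/698.1) ÷ (12180/50590) = -0.677.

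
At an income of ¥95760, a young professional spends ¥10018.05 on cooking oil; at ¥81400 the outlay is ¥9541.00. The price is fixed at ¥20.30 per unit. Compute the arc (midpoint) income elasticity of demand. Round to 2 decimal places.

0.30

With a constant price, Q₁ = 10018.05/20.30 = 493.500 and Q₂ = 9541.00/20.30 = 470.000 (equivalently, work directly with expenditure since P cancels).
Midpoint %ΔQ = (9541.00 − 10018.05)/9779.53 = -0.04878; midpoint %ΔI = (81400 − 95760)/88580 = -0.16211.
η = -0.04878 / -0.16211 = 0.30.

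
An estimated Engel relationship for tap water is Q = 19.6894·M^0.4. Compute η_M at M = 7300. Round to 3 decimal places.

0.400

For Q = A·M^β the income elasticity is constant and equal to β.
Here β = 0.4, so η = 0.400.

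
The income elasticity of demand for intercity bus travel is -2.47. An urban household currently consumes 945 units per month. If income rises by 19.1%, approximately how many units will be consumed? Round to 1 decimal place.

499.2

%ΔQ ≈ η × %ΔI = -2.47 × 19.1% = -47.177%.
New Q ≈ 945 × (1 − 0.47177) = 499.2.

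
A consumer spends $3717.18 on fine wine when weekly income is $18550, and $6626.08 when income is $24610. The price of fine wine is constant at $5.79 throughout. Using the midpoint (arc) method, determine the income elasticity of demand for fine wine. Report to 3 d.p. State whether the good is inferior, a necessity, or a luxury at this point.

2.003 (luxury)

With a constant price, Q₁ = 3717.18/5.79 = 642.000 and Q₂ = 6626.08/5.79 = 1144.401 (equivalently, work directly with expenditure since P cancels).
Midpoint %ΔQ = (6626.08 − 3717.18)/5171.63 = 0.56247; midpoint %ΔI = (24610 − 18550)/21580 = 0.28082.
η = 0.56247 / 0.28082 = 2.003.
η > 1 ⇒ luxury.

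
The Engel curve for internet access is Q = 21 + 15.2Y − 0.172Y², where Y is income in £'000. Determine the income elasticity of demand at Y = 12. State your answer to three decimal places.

At Y = 12: Q = 178.6320.
dQ/dY = 15.2 − 0.344Y = 11.07200.
η = (dQ/dY)·(Y/Q) = 11.07200 × (12/178.6320) = 0.744.

0.744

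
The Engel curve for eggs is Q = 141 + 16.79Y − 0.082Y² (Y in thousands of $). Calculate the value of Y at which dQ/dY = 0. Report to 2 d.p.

dQ/dY = 16.79 − 0.164Y.
The good is inferior where dQ/dY < 0. Setting dQ/dY = 0 gives Y = 16.79 / 0.164 = 102.38.

102.38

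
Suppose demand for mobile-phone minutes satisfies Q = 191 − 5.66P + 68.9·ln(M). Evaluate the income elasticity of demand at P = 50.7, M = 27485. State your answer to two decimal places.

At P = 50.7, M = 27485: Q = 608.292.
Holding P constant, ∂Q/∂M = 68.9/M = 0.00250682.
η_M = (∂Q/∂M)·(M/Q) = 0.00250682 × (27485/608.292) = 0.11.

0.11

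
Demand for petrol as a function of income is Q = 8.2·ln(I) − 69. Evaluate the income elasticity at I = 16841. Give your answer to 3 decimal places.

0.759

At I = 16841: Q = 10.799.
dQ/dI = 8.2/I = 0.000486907 at this income.
η = (dQ/dI)·(I/Q) = 0.000486907 × (16841/10.799) = 0.759.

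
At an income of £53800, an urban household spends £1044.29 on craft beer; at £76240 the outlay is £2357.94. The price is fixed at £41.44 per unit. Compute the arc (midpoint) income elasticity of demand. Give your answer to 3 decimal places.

With a constant price, Q₁ = 1044.29/41.44 = 25.200 and Q₂ = 2357.94/41.44 = 56.900 (equivalently, work directly with expenditure since P cancels).
Midpoint %ΔQ = (2357.94 − 1044.29)/1701.12 = 0.77223; midpoint %ΔI = (76240 − 53800)/65020 = 0.34512.
η = 0.77223 / 0.34512 = 2.238.

2.238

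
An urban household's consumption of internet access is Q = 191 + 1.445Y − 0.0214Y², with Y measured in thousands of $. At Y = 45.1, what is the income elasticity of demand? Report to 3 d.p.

-0.103

At Y = 45.1: Q = 212.6417.
dQ/dY = 1.445 − 0.0428Y = -0.48528.
η = (dQ/dY)·(Y/Q) = -0.48528 × (45.1/212.6417) = -0.103.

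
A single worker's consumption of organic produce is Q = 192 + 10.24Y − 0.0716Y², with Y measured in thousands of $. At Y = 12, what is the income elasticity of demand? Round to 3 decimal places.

At Y = 12: Q = 304.5696.
dQ/dY = 10.24 − 0.1432Y = 8.52160.
η = (dQ/dY)·(Y/Q) = 8.52160 × (12/304.5696) = 0.336.

0.336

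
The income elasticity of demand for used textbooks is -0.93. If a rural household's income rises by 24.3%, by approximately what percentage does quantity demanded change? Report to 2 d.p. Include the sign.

-22.60%

%ΔQ ≈ η × %ΔI = -0.93 × 24.3% = -22.60%.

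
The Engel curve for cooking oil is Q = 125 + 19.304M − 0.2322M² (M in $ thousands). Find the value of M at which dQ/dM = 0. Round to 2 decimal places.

dQ/dM = 19.304 − 0.4644M.
The good is inferior where dQ/dM < 0. Setting dQ/dM = 0 gives M = 19.304 / 0.4644 = 41.57.

41.57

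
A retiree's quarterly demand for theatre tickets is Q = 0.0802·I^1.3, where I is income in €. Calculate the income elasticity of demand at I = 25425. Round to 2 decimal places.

For Q = A·I^β the income elasticity is constant and equal to β.
Here β = 1.3, so η = 1.30.

1.30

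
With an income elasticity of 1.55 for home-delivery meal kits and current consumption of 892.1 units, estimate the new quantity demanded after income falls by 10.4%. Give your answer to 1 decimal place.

%ΔQ ≈ η × %ΔI = 1.55 × (-10.4%) = -16.12%.
New Q ≈ 892.1 × (1 − 0.1612) = 748.3.

748.3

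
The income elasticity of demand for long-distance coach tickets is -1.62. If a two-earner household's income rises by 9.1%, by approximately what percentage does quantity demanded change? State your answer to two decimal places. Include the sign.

%ΔQ ≈ η × %ΔI = -1.62 × 9.1% = -14.74%.

-14.74%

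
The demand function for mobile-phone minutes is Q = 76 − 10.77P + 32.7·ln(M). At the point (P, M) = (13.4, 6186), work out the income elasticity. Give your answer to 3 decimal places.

0.151

At P = 13.4, M = 6186: Q = 217.154.
Holding P constant, ∂Q/∂M = 32.7/M = 0.00528613.
η_M = (∂Q/∂M)·(M/Q) = 0.00528613 × (6186/217.154) = 0.151.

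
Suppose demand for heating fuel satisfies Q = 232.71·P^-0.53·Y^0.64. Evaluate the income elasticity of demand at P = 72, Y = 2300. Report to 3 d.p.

0.640

For a multiplicative demand Q = A·P^α·Y^β, the income elasticity is β everywhere.
Here β = 0.64, so η = 0.640.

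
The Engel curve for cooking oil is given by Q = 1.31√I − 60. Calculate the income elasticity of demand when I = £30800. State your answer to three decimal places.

At I = 30800: Q = 169.904.
dQ/dI = 1.31/(2√I) = 0.00373221 at this income.
η = (dQ/dI)·(I/Q) = 0.00373221 × (30800/169.904) = 0.677.

0.677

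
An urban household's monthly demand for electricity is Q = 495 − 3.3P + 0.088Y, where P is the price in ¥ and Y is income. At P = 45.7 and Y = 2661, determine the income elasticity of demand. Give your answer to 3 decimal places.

0.405

At P = 45.7, Y = 2661: Q = 578.358.
Holding P constant, ∂Q/∂Y = 0.088.
η_Y = (∂Q/∂Y)·(Y/Q) = 0.088 × (2661/578.358) = 0.405.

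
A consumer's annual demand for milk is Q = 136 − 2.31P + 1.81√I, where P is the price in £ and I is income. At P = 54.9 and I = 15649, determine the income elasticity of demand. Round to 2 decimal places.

0.48

At P = 54.9, I = 15649: Q = 235.605.
Holding P constant, ∂Q/∂I = 1.81/(2√I) = 0.00723445.
η_I = (∂Q/∂I)·(I/Q) = 0.00723445 × (15649/235.605) = 0.48.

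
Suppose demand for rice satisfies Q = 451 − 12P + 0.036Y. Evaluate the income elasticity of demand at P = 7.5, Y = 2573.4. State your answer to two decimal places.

0.20

At P = 7.5, Y = 2573.4: Q = 453.642.
Holding P constant, ∂Q/∂Y = 0.036.
η_Y = (∂Q/∂Y)·(Y/Q) = 0.036 × (2573.4/453.642) = 0.20.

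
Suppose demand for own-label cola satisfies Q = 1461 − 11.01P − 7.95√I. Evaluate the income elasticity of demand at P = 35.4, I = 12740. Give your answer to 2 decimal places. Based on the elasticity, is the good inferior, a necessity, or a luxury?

-2.58 (inferior good)

At P = 35.4, I = 12740: Q = 173.917.
Holding P constant, ∂Q/∂I = -7.95/(2√I) = -0.035217.
η_I = (∂Q/∂I)·(I/Q) = -0.035217 × (12740/173.917) = -2.58.
Since η < 0, this is an inferior good.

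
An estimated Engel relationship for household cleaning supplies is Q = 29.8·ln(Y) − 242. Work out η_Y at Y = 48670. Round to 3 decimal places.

0.374

At Y = 48670: Q = 79.626.
dQ/dY = 29.8/Y = 0.000612287 at this income.
η = (dQ/dY)·(Y/Q) = 0.000612287 × (48670/79.626) = 0.374.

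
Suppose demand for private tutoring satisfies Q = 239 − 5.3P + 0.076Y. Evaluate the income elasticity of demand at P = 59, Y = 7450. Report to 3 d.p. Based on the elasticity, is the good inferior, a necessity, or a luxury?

1.150 (luxury)

At P = 59, Y = 7450: Q = 492.500.
Holding P constant, ∂Q/∂Y = 0.076.
η_Y = (∂Q/∂Y)·(Y/Q) = 0.076 × (7450/492.500) = 1.150.
Since η > 1, this is a luxury.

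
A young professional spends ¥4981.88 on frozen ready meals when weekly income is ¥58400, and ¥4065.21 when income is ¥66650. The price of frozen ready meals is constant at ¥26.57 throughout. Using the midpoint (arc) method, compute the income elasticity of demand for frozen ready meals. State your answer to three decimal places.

-1.536

With a constant price, Q₁ = 4981.88/26.57 = 187.500 and Q₂ = 4065.21/26.57 = 153.000 (equivalently, work directly with expenditure since P cancels).
Midpoint %ΔQ = (4065.21 − 4981.88)/4523.55 = -0.20264; midpoint %ΔI = (66650 − 58400)/62525 = 0.13195.
η = -0.20264 / 0.13195 = -1.536.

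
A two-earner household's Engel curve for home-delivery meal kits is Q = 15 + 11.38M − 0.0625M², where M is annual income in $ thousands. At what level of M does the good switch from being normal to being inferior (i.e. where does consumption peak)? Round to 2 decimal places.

dQ/dM = 11.38 − 0.125M.
The good is inferior where dQ/dM < 0. Setting dQ/dM = 0 gives M = 11.38 / 0.125 = 91.04.

91.04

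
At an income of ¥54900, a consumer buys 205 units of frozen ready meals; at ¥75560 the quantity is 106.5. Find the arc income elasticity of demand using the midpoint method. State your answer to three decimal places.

ΔQ = 106.5 − 205 = -98.5; midpoint Q̄ = (205 + 106.5)/2 = 155.75.
ΔI = 75560 − 54900 = 20660; midpoint Ī = (54900 + 75560)/2 = 65230.
η = (ΔQ/Q̄) ÷ (ΔI/Ī) = (-98.5/155.75) ÷ (20660/65230) = -1.997.

-1.997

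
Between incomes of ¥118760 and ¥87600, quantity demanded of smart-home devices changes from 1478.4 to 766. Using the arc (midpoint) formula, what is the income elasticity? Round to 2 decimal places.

ΔQ = 766 − 1478.4 = -712.4; midpoint Q̄ = (1478.4 + 766)/2 = 1122.2.
ΔI = 87600 − 118760 = -31160; midpoint Ī = (118760 + 87600)/2 = 103180.
η = (ΔQ/Q̄) ÷ (ΔI/Ī) = (-712.4/1122.2) ÷ (-31160/103180) = 2.10.

2.10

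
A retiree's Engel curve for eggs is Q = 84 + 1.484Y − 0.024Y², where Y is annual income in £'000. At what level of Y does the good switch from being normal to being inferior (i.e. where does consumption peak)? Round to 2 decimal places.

30.92

dQ/dY = 1.484 − 0.048Y.
The good is inferior where dQ/dY < 0. Setting dQ/dY = 0 gives Y = 1.484 / 0.048 = 30.92.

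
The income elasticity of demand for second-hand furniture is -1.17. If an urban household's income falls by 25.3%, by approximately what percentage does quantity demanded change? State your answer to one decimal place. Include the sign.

%ΔQ ≈ η × %ΔI = -1.17 × (-25.3%) = 29.6%.

29.6%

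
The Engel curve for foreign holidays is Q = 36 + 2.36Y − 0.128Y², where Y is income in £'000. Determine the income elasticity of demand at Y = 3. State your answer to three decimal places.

At Y = 3: Q = 41.9280.
dQ/dY = 2.36 − 0.256Y = 1.59200.
η = (dQ/dY)·(Y/Q) = 1.59200 × (3/41.9280) = 0.114.

0.114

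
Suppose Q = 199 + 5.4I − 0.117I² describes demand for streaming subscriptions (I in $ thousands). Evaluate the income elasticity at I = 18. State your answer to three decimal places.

At I = 18: Q = 258.2920.
dQ/dI = 5.4 − 0.234I = 1.18800.
η = (dQ/dI)·(I/Q) = 1.18800 × (18/258.2920) = 0.083.

0.083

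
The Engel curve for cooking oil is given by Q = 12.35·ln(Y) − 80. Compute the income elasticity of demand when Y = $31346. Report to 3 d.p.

At Y = 31346: Q = 47.858.
dQ/dY = 12.35/Y = 0.00039399 at this income.
η = (dQ/dY)·(Y/Q) = 0.00039399 × (31346/47.858) = 0.258.

0.258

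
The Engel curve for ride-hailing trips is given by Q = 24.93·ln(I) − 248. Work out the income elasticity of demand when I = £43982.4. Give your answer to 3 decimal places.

1.345

At I = 43982.4: Q = 18.540.
dQ/dI = 24.93/I = 0.000566818 at this income.
η = (dQ/dI)·(I/Q) = 0.000566818 × (43982.4/18.540) = 1.345.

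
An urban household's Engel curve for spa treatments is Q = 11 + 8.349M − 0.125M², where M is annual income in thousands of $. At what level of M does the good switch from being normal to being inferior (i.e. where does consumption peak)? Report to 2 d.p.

33.40

dQ/dM = 8.349 − 0.25M.
The good is inferior where dQ/dM < 0. Setting dQ/dM = 0 gives M = 8.349 / 0.25 = 33.40.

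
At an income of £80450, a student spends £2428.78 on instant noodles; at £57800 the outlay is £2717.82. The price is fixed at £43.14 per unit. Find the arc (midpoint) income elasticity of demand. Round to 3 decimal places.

-0.343

With a constant price, Q₁ = 2428.78/43.14 = 56.300 and Q₂ = 2717.82/43.14 = 63.000 (equivalently, work directly with expenditure since P cancels).
Midpoint %ΔQ = (2717.82 − 2428.78)/2573.30 = 0.11232; midpoint %ΔI = (57800 − 80450)/69125 = -0.32767.
η = 0.11232 / -0.32767 = -0.343.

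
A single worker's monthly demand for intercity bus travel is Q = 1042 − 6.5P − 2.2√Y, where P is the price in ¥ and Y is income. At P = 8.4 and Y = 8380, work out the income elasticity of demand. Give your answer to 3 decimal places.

-0.128

At P = 8.4, Y = 8380: Q = 786.007.
Holding P constant, ∂Q/∂Y = -2.2/(2√Y) = -0.0120163.
η_Y = (∂Q/∂Y)·(Y/Q) = -0.0120163 × (8380/786.007) = -0.128.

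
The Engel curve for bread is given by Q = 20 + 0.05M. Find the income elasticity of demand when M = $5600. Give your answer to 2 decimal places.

0.93

At M = 5600: Q = 300.000.
dQ/dM = 0.05.
η = (dQ/dM)·(M/Q) = 0.05 × (5600/300.000) = 0.93.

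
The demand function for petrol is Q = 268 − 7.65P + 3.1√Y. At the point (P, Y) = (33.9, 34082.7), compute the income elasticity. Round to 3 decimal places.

At P = 33.9, Y = 34082.7: Q = 580.972.
Holding P constant, ∂Q/∂Y = 3.1/(2√Y) = 0.00839585.
η_Y = (∂Q/∂Y)·(Y/Q) = 0.00839585 × (34082.7/580.972) = 0.493.

0.493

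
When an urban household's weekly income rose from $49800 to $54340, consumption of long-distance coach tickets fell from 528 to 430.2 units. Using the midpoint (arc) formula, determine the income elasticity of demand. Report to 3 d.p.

ΔQ = 430.2 − 528 = -97.8; midpoint Q̄ = (528 + 430.2)/2 = 479.1.
ΔI = 54340 − 49800 = 4540; midpoint Ī = (49800 + 54340)/2 = 52070.
η = (ΔQ/Q̄) ÷ (ΔI/Ī) = (-97.8/479.1) ÷ (4540/52070) = -2.341.

-2.341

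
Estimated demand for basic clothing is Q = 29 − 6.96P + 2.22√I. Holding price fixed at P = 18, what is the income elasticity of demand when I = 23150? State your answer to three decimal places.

0.699

At P = 18, I = 23150: Q = 241.496.
Holding P constant, ∂Q/∂I = 2.22/(2√I) = 0.00729537.
η_I = (∂Q/∂I)·(I/Q) = 0.00729537 × (23150/241.496) = 0.699.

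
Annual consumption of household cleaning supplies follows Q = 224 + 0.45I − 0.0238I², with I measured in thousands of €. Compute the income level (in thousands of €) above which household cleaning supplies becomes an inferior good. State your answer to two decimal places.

dQ/dI = 0.45 − 0.0476I.
The good is inferior where dQ/dI < 0. Setting dQ/dI = 0 gives I = 0.45 / 0.0476 = 9.45.

9.45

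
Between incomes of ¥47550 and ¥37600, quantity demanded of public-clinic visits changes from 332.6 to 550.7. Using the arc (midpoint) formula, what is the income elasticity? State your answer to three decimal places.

ΔQ = 550.7 − 332.6 = 218.1; midpoint Q̄ = (332.6 + 550.7)/2 = 441.65.
ΔI = 37600 − 47550 = -9950; midpoint Ī = (47550 + 37600)/2 = 42575.
η = (ΔQ/Q̄) ÷ (ΔI/Ī) = (218.1/441.65) ÷ (-9950/42575) = -2.113.

-2.113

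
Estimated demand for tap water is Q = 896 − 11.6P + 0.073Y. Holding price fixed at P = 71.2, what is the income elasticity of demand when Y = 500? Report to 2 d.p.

At P = 71.2, Y = 500: Q = 106.580.
Holding P constant, ∂Q/∂Y = 0.073.
η_Y = (∂Q/∂Y)·(Y/Q) = 0.073 × (500/106.580) = 0.34.

0.34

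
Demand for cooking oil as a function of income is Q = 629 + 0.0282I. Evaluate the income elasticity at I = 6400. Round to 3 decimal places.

0.223

At I = 6400: Q = 809.480.
dQ/dI = 0.0282.
η = (dQ/dI)·(I/Q) = 0.0282 × (6400/809.480) = 0.223.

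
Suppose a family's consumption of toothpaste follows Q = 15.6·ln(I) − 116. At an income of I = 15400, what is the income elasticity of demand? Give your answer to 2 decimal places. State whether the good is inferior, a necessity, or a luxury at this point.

At I = 15400: Q = 34.417.
dQ/dI = 15.6/I = 0.00101299 at this income.
η = (dQ/dI)·(I/Q) = 0.00101299 × (15400/34.417) = 0.45.
Since 0 < η < 1, the good is a necessity.

0.45 (necessity)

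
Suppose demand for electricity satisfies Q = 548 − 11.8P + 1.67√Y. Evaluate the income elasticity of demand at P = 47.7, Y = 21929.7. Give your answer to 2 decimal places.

At P = 47.7, Y = 21929.7: Q = 232.445.
Holding P constant, ∂Q/∂Y = 1.67/(2√Y) = 0.00563858.
η_Y = (∂Q/∂Y)·(Y/Q) = 0.00563858 × (21929.7/232.445) = 0.53.

0.53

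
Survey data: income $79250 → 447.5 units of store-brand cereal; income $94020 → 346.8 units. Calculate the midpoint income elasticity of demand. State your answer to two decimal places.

-1.49

ΔQ = 346.8 − 447.5 = -100.7; midpoint Q̄ = (447.5 + 346.8)/2 = 397.15.
ΔI = 94020 − 79250 = 14770; midpoint Ī = (79250 + 94020)/2 = 86635.
η = (ΔQ/Q̄) ÷ (ΔI/Ī) = (-100.7/397.15) ÷ (14770/86635) = -1.49.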